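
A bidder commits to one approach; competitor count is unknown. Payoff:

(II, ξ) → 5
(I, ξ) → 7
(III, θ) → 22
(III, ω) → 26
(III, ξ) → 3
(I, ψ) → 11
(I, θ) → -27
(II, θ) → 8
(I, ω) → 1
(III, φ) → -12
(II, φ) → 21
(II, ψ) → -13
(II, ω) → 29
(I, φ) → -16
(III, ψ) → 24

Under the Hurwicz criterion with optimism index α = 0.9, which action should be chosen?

II

I: 0.9·11 + 0.1·(-27) = 7.2
II: 0.9·29 + 0.1·(-13) = 24.8
III: 0.9·26 + 0.1·(-12) = 22.2
Highest Hurwicz score = 24.8 → II.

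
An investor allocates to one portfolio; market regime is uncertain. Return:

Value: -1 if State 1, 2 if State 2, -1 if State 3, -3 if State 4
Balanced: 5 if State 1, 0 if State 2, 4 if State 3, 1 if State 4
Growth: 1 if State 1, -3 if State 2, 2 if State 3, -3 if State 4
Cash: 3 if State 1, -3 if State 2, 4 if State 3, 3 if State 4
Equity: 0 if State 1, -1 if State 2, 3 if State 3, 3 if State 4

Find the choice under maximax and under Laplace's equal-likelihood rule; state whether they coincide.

maximax → Balanced; laplace → Balanced (agree)

Row maxima: Value=2, Balanced=5, Growth=2, Cash=4, Equity=3
Best best-case = 5 → Balanced.
Row averages: Value=-0.75, Balanced=2.5, Growth=-0.75, Cash=1.75, Equity=1.25
Highest average = 2.5 → Balanced.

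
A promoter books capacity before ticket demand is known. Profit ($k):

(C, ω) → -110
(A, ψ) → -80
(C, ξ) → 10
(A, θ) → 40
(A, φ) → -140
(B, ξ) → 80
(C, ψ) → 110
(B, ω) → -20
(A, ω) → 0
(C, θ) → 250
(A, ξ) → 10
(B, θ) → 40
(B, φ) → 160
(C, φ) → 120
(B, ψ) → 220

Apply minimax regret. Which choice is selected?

Column bests: θ=250, φ=160, ψ=220, ω=0, ξ=80.
A regrets: 210, 300, 300, 0, 70 → max 300
B regrets: 210, 0, 0, 20, 0 → max 210
C regrets: 0, 40, 110, 110, 70 → max 110
Smallest max regret = 110 → C.

C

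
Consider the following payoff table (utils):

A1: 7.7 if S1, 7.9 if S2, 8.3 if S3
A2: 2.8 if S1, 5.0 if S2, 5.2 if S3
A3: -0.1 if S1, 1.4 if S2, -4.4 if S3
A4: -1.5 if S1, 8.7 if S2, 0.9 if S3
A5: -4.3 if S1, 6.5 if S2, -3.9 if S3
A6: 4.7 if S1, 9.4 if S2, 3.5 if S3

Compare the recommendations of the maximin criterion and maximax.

maximin → A1; maximax → A6 (disagree)

Row minima: A1=7.7, A2=2.8, A3=-4.4, A4=-1.5, A5=-4.3, A6=3.5
Best worst-case = 7.7 → A1.
Row maxima: A1=8.3, A2=5.2, A3=1.4, A4=8.7, A5=6.5, A6=9.4
Best best-case = 9.4 → A6.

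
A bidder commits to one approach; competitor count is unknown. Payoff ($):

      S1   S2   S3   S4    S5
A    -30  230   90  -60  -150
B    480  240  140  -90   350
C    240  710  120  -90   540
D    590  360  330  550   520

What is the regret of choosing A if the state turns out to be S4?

610

Best payoff under S4 is 550.
Regret = 550 − (-60) = 610.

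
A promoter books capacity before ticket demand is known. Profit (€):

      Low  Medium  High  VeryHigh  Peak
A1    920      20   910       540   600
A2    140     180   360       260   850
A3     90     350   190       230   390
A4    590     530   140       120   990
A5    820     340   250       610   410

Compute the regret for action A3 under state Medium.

180

Best payoff under Medium is 530.
Regret = 530 − 350 = 180.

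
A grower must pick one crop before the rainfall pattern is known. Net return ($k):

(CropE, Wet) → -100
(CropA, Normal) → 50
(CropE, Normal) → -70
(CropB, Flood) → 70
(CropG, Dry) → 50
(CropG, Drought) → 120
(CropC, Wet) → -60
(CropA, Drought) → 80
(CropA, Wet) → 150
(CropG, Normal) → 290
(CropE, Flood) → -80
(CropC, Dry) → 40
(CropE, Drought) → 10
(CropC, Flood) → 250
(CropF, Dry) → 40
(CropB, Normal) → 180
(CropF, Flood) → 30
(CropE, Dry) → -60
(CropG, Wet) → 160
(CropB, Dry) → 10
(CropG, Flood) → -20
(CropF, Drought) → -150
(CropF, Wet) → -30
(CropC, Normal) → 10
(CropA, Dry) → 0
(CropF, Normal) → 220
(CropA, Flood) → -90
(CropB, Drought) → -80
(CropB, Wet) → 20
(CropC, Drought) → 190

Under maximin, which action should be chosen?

Row minima: CropE=-100, CropB=-80, CropG=-20, CropC=-60, CropA=-90, CropF=-150
Best worst-case = -20 → CropG.

CropG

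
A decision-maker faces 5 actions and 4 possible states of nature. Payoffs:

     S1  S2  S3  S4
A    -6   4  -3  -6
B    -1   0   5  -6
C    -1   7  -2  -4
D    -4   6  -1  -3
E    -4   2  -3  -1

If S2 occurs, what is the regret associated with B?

7

Best payoff under S2 is 7.
Regret = 7 − 0 = 7.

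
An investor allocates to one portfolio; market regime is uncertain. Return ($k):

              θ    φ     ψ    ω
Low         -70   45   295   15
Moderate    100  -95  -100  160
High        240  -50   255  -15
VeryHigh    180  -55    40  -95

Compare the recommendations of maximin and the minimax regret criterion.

Row minima: Low=-70, Moderate=-100, High=-50, VeryHigh=-95
Best worst-case = -50 → High.
Column bests: θ=240, φ=45, ψ=295, ω=160.
Low regrets: 310, 0, 0, 145 → max 310
Moderate regrets: 140, 140, 395, 0 → max 395
High regrets: 0, 95, 40, 175 → max 175
VeryHigh regrets: 60, 100, 255, 255 → max 255
Smallest max regret = 175 → High.

maximin → High; minimax regret → High (agree)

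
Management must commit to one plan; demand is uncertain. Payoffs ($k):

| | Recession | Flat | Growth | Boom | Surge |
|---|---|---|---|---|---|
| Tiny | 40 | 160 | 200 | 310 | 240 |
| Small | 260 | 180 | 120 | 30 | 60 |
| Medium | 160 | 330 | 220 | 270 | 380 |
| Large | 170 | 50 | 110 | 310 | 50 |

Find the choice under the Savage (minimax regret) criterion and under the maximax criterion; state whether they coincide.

minimax regret → Medium; maximax → Medium (agree)

Column bests: Recession=260, Flat=330, Growth=220, Boom=310, Surge=380.
Tiny regrets: 220, 170, 20, 0, 140 → max 220
Small regrets: 0, 150, 100, 280, 320 → max 320
Medium regrets: 100, 0, 0, 40, 0 → max 100
Large regrets: 90, 280, 110, 0, 330 → max 330
Smallest max regret = 100 → Medium.
Row maxima: Tiny=310, Small=260, Medium=380, Large=310
Best best-case = 380 → Medium.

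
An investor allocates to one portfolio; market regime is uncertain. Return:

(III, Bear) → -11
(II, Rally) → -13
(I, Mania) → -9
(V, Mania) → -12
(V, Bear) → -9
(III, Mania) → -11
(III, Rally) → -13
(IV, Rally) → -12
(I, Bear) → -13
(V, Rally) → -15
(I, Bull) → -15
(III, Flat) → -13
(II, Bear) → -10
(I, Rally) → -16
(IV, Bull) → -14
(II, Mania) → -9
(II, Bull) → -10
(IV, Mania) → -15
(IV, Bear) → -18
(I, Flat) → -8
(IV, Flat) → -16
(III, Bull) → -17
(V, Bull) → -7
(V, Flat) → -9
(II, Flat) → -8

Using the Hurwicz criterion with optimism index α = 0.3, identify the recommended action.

II

I: 0.3·(-8) + 0.7·(-16) = -13.6
II: 0.3·(-8) + 0.7·(-13) = -11.5
III: 0.3·(-11) + 0.7·(-17) = -15.2
IV: 0.3·(-12) + 0.7·(-18) = -16.2
V: 0.3·(-7) + 0.7·(-15) = -12.6
Highest Hurwicz score = -11.5 → II.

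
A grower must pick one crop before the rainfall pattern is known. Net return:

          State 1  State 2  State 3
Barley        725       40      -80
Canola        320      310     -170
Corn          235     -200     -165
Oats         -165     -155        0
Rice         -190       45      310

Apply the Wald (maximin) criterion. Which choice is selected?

Row minima: Barley=-80, Canola=-170, Corn=-200, Oats=-165, Rice=-190
Best worst-case = -80 → Barley.

Barley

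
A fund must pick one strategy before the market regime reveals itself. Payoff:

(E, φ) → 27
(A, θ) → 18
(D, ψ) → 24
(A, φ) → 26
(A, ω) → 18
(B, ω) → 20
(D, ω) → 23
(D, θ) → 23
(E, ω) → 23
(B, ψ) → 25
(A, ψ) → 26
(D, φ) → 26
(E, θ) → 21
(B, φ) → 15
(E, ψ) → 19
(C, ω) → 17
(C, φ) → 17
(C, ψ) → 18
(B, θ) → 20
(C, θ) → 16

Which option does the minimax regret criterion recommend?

D

Column bests: θ=23, φ=27, ψ=26, ω=23.
A regrets: 5, 1, 0, 5 → max 5
B regrets: 3, 12, 1, 3 → max 12
C regrets: 7, 10, 8, 6 → max 10
D regrets: 0, 1, 2, 0 → max 2
E regrets: 2, 0, 7, 0 → max 7
Smallest max regret = 2 → D.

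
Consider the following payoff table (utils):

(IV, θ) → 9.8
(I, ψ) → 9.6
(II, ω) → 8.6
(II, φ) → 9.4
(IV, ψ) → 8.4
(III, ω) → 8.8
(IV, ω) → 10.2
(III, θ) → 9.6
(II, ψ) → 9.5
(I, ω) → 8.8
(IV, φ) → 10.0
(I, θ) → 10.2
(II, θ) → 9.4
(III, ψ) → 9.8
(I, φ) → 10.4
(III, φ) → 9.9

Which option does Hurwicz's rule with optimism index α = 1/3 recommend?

I: 1/3·10.4 + 2/3·8.8 = 28/3
II: 1/3·9.5 + 2/3·8.6 = 8.9
III: 1/3·9.9 + 2/3·8.8 = 55/6
IV: 1/3·10.2 + 2/3·8.4 = 9
Highest Hurwicz score = 28/3 → I.

I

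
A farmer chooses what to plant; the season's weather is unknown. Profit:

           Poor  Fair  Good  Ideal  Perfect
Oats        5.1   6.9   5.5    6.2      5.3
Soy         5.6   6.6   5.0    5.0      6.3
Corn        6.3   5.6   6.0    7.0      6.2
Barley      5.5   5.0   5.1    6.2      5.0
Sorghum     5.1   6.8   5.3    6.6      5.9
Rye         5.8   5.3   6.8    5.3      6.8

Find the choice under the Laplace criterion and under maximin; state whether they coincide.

laplace → Corn; maximin → Corn (agree)

Row averages: Oats=5.8, Soy=5.7, Corn=6.22, Barley=5.36, Sorghum=5.94, Rye=6
Highest average = 6.22 → Corn.
Row minima: Oats=5.1, Soy=5.0, Corn=5.6, Barley=5.0, Sorghum=5.1, Rye=5.3
Best worst-case = 5.6 → Corn.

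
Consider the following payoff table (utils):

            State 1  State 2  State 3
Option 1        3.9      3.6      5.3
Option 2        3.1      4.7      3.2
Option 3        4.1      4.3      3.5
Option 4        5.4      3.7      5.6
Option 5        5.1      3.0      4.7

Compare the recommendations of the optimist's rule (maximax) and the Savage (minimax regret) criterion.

maximax → Option 4; minimax regret → Option 4 (agree)

Row maxima: Option 1=5.3, Option 2=4.7, Option 3=4.3, Option 4=5.6, Option 5=5.1
Best best-case = 5.6 → Option 4.
Column bests: State 1=5.4, State 2=4.7, State 3=5.6.
Option 1 regrets: 1.5, 1.1, 0.3 → max 1.5
Option 2 regrets: 2.3, 0.0, 2.4 → max 2.4
Option 3 regrets: 1.3, 0.4, 2.1 → max 2.1
Option 4 regrets: 0.0, 1.0, 0.0 → max 1.0
Option 5 regrets: 0.3, 1.7, 0.9 → max 1.7
Smallest max regret = 1.0 → Option 4.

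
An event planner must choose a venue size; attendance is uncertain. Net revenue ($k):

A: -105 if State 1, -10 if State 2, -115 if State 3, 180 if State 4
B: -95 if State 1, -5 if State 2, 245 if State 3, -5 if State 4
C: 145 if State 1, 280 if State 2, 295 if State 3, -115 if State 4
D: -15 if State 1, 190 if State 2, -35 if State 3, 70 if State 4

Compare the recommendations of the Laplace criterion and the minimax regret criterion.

Row averages: A=-12.5, B=35, C=151.25, D=52.5
Highest average = 151.25 → C.
Column bests: State 1=145, State 2=280, State 3=295, State 4=180.
A regrets: 250, 290, 410, 0 → max 410
B regrets: 240, 285, 50, 185 → max 285
C regrets: 0, 0, 0, 295 → max 295
D regrets: 160, 90, 330, 110 → max 330
Smallest max regret = 285 → B.

laplace → C; minimax regret → B (disagree)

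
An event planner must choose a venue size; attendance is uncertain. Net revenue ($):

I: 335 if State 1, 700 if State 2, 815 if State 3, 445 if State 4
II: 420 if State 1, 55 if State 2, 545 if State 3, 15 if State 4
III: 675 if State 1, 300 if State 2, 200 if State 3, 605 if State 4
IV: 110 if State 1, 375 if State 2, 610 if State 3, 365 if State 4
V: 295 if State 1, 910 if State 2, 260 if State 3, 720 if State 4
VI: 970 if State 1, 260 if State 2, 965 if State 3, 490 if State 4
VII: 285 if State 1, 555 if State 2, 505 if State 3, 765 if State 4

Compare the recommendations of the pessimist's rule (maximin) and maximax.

Row minima: I=335, II=15, III=200, IV=110, V=260, VI=260, VII=285
Best worst-case = 335 → I.
Row maxima: I=815, II=545, III=675, IV=610, V=910, VI=970, VII=765
Best best-case = 970 → VI.

maximin → I; maximax → VI (disagree)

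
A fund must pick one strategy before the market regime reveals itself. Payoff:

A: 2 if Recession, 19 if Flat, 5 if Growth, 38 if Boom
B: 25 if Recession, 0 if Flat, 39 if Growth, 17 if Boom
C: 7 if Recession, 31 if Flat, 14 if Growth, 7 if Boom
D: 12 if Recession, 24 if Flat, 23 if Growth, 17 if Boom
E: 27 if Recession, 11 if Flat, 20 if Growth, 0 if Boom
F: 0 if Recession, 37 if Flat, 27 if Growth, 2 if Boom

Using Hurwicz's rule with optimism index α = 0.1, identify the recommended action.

A: 0.1·38 + 0.9·2 = 5.6
B: 0.1·39 + 0.9·0 = 3.9
C: 0.1·31 + 0.9·7 = 9.4
D: 0.1·24 + 0.9·12 = 13.2
E: 0.1·27 + 0.9·0 = 2.7
F: 0.1·37 + 0.9·0 = 3.7
Highest Hurwicz score = 13.2 → D.

D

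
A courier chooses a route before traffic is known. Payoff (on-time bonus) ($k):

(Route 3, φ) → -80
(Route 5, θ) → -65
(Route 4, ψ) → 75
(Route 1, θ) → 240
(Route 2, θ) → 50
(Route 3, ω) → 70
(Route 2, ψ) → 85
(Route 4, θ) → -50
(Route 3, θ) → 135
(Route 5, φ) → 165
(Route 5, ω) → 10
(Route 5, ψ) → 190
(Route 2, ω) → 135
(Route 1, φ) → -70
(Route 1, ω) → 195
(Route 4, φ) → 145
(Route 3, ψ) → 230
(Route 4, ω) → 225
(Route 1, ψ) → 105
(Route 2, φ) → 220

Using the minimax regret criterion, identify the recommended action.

Route 2

Column bests: θ=240, φ=220, ψ=230, ω=225.
Route 1 regrets: 0, 290, 125, 30 → max 290
Route 2 regrets: 190, 0, 145, 90 → max 190
Route 3 regrets: 105, 300, 0, 155 → max 300
Route 4 regrets: 290, 75, 155, 0 → max 290
Route 5 regrets: 305, 55, 40, 215 → max 305
Smallest max regret = 190 → Route 2.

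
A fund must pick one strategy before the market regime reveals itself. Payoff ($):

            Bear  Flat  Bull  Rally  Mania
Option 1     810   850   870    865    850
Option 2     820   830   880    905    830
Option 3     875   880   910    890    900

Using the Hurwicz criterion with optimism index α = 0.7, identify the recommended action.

Option 3

Option 1: 0.7·870 + 0.3·810 = 852
Option 2: 0.7·905 + 0.3·820 = 879.5
Option 3: 0.7·910 + 0.3·875 = 899.5
Highest Hurwicz score = 899.5 → Option 3.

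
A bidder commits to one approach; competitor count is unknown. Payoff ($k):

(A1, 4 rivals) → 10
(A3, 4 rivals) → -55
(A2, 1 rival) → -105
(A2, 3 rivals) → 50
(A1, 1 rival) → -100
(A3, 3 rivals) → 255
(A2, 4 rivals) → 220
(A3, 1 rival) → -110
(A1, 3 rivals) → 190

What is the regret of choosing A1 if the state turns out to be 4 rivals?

210

Best payoff under 4 rivals is 220.
Regret = 220 − 10 = 210.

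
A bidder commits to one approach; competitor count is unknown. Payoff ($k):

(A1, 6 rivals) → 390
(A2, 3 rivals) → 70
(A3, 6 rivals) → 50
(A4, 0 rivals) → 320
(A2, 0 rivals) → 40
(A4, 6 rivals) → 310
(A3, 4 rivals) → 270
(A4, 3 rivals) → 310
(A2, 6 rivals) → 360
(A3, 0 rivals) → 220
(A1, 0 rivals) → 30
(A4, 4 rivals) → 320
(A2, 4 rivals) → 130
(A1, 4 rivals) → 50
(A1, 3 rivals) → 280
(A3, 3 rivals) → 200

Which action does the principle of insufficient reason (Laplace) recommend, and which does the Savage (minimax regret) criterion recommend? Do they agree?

Row averages: A1=187.5, A2=150, A3=185, A4=315
Highest average = 315 → A4.
Column bests: 0 rivals=320, 3 rivals=310, 4 rivals=320, 6 rivals=390.
A1 regrets: 290, 30, 270, 0 → max 290
A2 regrets: 280, 240, 190, 30 → max 280
A3 regrets: 100, 110, 50, 340 → max 340
A4 regrets: 0, 0, 0, 80 → max 80
Smallest max regret = 80 → A4.

laplace → A4; minimax regret → A4 (agree)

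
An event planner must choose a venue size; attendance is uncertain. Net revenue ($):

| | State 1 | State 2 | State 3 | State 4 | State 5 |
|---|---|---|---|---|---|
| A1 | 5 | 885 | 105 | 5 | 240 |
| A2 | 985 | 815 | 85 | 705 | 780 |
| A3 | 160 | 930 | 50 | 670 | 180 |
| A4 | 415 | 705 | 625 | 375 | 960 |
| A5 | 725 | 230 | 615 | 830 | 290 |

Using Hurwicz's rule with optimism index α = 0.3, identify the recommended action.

A1: 0.3·885 + 0.7·5 = 269
A2: 0.3·985 + 0.7·85 = 355
A3: 0.3·930 + 0.7·50 = 314
A4: 0.3·960 + 0.7·375 = 550.5
A5: 0.3·830 + 0.7·230 = 410
Highest Hurwicz score = 550.5 → A4.

A4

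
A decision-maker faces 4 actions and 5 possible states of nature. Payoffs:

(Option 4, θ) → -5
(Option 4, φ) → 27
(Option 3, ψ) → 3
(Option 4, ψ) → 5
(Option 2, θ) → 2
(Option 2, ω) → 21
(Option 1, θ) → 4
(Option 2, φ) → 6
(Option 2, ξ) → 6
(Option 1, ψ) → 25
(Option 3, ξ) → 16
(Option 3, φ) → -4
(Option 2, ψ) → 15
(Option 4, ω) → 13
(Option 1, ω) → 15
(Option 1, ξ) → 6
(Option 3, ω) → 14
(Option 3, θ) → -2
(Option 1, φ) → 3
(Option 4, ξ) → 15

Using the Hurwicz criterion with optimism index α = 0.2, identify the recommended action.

Option 1: 0.2·25 + 0.8·3 = 7.4
Option 2: 0.2·21 + 0.8·2 = 5.8
Option 3: 0.2·16 + 0.8·(-4) = 0
Option 4: 0.2·27 + 0.8·(-5) = 1.4
Highest Hurwicz score = 7.4 → Option 1.

Option 1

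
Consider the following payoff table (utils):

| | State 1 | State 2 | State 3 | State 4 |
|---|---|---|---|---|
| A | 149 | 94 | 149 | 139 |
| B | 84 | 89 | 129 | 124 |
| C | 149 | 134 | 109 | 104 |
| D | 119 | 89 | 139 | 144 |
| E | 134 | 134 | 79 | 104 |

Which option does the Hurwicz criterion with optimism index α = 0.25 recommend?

A: 0.25·149 + 0.75·94 = 107.75
B: 0.25·129 + 0.75·84 = 95.25
C: 0.25·149 + 0.75·104 = 115.25
D: 0.25·144 + 0.75·89 = 102.75
E: 0.25·134 + 0.75·79 = 92.75
Highest Hurwicz score = 115.25 → C.

C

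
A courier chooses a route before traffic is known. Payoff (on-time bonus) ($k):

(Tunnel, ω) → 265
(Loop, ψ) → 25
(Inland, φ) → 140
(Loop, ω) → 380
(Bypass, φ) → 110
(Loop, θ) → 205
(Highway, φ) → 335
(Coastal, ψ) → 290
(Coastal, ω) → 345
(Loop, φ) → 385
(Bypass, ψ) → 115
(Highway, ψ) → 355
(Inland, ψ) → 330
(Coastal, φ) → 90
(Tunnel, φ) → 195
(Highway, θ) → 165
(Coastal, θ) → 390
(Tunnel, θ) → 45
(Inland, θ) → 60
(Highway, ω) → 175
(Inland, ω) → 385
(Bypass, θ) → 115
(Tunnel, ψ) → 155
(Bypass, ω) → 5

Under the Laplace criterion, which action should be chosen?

Row averages: Loop=248.75, Highway=257.5, Coastal=278.75, Bypass=86.25, Tunnel=165, Inland=228.75
Highest average = 278.75 → Coastal.

Coastal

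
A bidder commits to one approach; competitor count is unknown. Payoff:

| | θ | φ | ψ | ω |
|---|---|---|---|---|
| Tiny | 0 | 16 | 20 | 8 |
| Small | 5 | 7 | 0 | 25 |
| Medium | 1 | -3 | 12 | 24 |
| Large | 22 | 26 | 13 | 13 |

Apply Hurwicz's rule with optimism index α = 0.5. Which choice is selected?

Tiny: 0.5·20 + 0.5·0 = 10
Small: 0.5·25 + 0.5·0 = 12.5
Medium: 0.5·24 + 0.5·(-3) = 10.5
Large: 0.5·26 + 0.5·13 = 19.5
Highest Hurwicz score = 19.5 → Large.

Large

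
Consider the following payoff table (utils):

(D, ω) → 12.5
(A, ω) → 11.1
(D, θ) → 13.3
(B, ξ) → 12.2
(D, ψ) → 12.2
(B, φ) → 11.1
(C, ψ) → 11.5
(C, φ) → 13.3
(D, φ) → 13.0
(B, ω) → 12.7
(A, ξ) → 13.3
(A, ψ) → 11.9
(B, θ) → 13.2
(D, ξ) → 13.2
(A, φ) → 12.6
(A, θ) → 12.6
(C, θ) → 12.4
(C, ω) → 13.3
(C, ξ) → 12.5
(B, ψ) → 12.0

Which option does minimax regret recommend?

Column bests: θ=13.3, φ=13.3, ψ=12.2, ω=13.3, ξ=13.3.
A regrets: 0.7, 0.7, 0.3, 2.2, 0.0 → max 2.2
B regrets: 0.1, 2.2, 0.2, 0.6, 1.1 → max 2.2
C regrets: 0.9, 0.0, 0.7, 0.0, 0.8 → max 0.9
D regrets: 0.0, 0.3, 0.0, 0.8, 0.1 → max 0.8
Smallest max regret = 0.8 → D.

D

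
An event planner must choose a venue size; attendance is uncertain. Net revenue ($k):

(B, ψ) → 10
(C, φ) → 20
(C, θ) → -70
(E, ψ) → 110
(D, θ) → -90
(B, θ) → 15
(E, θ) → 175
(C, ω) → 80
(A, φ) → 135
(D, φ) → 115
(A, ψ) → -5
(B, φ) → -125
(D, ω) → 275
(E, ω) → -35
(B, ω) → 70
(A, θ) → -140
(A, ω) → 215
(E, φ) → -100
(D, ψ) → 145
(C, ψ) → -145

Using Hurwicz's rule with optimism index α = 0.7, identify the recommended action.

A: 0.7·215 + 0.3·(-140) = 108.5
B: 0.7·70 + 0.3·(-125) = 11.5
C: 0.7·80 + 0.3·(-145) = 12.5
D: 0.7·275 + 0.3·(-90) = 165.5
E: 0.7·175 + 0.3·(-100) = 92.5
Highest Hurwicz score = 165.5 → D.

D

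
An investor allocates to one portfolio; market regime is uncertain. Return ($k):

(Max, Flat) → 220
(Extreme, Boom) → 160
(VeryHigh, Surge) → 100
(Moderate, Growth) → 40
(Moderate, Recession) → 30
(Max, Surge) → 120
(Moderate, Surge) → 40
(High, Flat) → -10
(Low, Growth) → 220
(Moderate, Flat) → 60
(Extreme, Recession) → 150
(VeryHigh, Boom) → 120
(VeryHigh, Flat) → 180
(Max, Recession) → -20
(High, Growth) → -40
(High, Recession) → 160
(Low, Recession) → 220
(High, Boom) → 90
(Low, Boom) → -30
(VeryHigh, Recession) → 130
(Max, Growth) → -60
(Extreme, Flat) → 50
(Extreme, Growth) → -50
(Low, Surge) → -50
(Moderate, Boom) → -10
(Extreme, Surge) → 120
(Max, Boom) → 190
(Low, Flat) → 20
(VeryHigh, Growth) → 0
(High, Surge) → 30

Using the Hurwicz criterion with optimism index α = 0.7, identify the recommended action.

Low

Low: 0.7·220 + 0.3·(-50) = 139
Moderate: 0.7·60 + 0.3·(-10) = 39
High: 0.7·160 + 0.3·(-40) = 100
VeryHigh: 0.7·180 + 0.3·0 = 126
Extreme: 0.7·160 + 0.3·(-50) = 97
Max: 0.7·220 + 0.3·(-60) = 136
Highest Hurwicz score = 139 → Low.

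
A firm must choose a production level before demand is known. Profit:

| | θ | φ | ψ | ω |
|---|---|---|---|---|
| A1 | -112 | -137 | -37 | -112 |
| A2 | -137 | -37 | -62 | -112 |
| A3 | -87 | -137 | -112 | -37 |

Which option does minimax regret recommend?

Column bests: θ=-87, φ=-37, ψ=-37, ω=-37.
A1 regrets: 25, 100, 0, 75 → max 100
A2 regrets: 50, 0, 25, 75 → max 75
A3 regrets: 0, 100, 75, 0 → max 100
Smallest max regret = 75 → A2.

A2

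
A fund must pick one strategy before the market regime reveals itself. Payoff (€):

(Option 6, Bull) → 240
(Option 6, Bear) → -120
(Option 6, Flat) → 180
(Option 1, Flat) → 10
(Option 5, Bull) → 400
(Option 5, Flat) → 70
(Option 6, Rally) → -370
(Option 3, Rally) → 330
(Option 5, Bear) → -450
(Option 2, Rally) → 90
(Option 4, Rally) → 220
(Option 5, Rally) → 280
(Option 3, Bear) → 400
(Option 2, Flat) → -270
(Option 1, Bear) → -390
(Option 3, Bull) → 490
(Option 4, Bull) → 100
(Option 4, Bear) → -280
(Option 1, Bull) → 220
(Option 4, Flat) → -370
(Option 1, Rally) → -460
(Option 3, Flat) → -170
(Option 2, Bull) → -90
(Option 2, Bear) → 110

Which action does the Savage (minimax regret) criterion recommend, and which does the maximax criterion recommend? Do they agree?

minimax regret → Option 3; maximax → Option 3 (agree)

Column bests: Bear=400, Flat=180, Bull=490, Rally=330.
Option 1 regrets: 790, 170, 270, 790 → max 790
Option 2 regrets: 290, 450, 580, 240 → max 580
Option 3 regrets: 0, 350, 0, 0 → max 350
Option 4 regrets: 680, 550, 390, 110 → max 680
Option 5 regrets: 850, 110, 90, 50 → max 850
Option 6 regrets: 520, 0, 250, 700 → max 700
Smallest max regret = 350 → Option 3.
Row maxima: Option 1=220, Option 2=110, Option 3=490, Option 4=220, Option 5=400, Option 6=240
Best best-case = 490 → Option 3.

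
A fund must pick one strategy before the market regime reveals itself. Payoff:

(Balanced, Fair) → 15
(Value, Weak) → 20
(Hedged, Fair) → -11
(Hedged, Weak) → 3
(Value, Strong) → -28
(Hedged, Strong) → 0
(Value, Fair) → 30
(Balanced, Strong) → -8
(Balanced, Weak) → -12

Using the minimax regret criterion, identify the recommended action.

Value

Column bests: Weak=20, Fair=30, Strong=0.
Value regrets: 0, 0, 28 → max 28
Hedged regrets: 17, 41, 0 → max 41
Balanced regrets: 32, 15, 8 → max 32
Smallest max regret = 28 → Value.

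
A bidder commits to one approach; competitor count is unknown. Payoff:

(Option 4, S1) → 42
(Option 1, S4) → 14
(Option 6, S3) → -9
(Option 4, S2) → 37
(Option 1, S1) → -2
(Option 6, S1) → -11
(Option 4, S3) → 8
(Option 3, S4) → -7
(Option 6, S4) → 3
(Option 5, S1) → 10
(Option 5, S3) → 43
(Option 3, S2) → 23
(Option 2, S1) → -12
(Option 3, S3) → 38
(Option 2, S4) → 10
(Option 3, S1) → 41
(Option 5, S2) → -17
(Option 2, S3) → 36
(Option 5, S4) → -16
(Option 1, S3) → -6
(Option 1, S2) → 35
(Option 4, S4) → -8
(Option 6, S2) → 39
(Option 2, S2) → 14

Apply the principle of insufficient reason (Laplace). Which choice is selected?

Option 3

Row averages: Option 1=10.25, Option 2=12, Option 3=23.75, Option 4=19.75, Option 5=5, Option 6=5.5
Highest average = 23.75 → Option 3.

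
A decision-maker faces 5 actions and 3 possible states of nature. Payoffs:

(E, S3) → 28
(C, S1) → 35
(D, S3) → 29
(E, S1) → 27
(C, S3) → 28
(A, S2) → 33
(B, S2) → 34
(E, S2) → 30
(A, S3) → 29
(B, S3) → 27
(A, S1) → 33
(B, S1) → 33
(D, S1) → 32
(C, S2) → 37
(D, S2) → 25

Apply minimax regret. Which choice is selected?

Column bests: S1=35, S2=37, S3=29.
A regrets: 2, 4, 0 → max 4
B regrets: 2, 3, 2 → max 3
C regrets: 0, 0, 1 → max 1
D regrets: 3, 12, 0 → max 12
E regrets: 8, 7, 1 → max 8
Smallest max regret = 1 → C.

C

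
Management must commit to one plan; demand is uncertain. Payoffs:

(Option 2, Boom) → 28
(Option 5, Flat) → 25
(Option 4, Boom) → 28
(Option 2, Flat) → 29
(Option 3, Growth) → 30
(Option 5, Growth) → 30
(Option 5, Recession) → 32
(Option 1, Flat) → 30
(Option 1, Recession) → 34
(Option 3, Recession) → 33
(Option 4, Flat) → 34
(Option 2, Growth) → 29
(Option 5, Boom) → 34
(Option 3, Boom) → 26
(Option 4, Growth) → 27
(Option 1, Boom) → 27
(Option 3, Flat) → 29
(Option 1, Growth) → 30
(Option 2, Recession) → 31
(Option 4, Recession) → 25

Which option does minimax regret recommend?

Column bests: Recession=34, Flat=34, Growth=30, Boom=34.
Option 1 regrets: 0, 4, 0, 7 → max 7
Option 2 regrets: 3, 5, 1, 6 → max 6
Option 3 regrets: 1, 5, 0, 8 → max 8
Option 4 regrets: 9, 0, 3, 6 → max 9
Option 5 regrets: 2, 9, 0, 0 → max 9
Smallest max regret = 6 → Option 2.

Option 2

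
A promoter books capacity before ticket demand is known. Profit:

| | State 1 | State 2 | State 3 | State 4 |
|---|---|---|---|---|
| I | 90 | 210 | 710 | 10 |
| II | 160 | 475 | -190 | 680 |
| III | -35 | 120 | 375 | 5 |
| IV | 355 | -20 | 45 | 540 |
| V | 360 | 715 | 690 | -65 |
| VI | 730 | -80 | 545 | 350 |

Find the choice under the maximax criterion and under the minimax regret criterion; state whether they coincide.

Row maxima: I=710, II=680, III=375, IV=540, V=715, VI=730
Best best-case = 730 → VI.
Column bests: State 1=730, State 2=715, State 3=710, State 4=680.
I regrets: 640, 505, 0, 670 → max 670
II regrets: 570, 240, 900, 0 → max 900
III regrets: 765, 595, 335, 675 → max 765
IV regrets: 375, 735, 665, 140 → max 735
V regrets: 370, 0, 20, 745 → max 745
VI regrets: 0, 795, 165, 330 → max 795
Smallest max regret = 670 → I.

maximax → VI; minimax regret → I (disagree)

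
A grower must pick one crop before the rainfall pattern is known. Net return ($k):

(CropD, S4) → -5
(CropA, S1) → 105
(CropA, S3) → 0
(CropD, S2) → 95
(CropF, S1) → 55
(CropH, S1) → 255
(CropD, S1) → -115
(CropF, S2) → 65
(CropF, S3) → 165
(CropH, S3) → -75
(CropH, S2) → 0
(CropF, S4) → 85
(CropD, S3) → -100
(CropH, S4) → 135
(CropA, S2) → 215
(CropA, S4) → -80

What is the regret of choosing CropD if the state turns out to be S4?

140

Best payoff under S4 is 135.
Regret = 135 − (-5) = 140.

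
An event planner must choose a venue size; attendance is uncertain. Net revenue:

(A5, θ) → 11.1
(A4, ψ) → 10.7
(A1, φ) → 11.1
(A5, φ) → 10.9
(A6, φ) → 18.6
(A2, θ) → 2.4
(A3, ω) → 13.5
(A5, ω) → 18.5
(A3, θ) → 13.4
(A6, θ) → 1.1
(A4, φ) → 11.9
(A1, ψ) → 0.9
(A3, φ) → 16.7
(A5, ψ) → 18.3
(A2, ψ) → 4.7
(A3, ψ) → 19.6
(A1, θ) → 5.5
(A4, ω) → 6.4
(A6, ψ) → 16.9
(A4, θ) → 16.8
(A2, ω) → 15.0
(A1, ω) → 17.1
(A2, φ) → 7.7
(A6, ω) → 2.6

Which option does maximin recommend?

A3

Row minima: A1=0.9, A2=2.4, A3=13.4, A4=6.4, A5=10.9, A6=1.1
Best worst-case = 13.4 → A3.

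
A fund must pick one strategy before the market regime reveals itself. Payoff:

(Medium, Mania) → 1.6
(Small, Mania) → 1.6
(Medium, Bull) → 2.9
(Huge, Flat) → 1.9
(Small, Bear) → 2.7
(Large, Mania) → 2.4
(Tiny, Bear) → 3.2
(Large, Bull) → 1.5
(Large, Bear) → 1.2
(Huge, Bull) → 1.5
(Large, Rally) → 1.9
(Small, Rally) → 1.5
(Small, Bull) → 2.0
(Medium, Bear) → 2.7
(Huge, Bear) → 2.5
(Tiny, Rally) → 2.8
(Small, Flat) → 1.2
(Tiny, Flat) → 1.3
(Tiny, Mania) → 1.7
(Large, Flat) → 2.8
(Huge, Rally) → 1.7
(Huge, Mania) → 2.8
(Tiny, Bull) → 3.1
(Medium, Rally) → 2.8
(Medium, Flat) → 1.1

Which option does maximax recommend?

Row maxima: Tiny=3.2, Small=2.7, Medium=2.9, Large=2.8, Huge=2.8
Best best-case = 3.2 → Tiny.

Tiny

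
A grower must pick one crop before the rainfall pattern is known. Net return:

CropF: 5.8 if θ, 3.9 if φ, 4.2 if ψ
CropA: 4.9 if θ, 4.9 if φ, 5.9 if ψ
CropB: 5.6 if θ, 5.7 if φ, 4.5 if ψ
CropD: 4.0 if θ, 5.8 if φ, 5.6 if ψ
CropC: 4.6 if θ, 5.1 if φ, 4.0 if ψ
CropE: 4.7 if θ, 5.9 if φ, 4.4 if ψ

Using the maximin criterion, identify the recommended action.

Row minima: CropF=3.9, CropA=4.9, CropB=4.5, CropD=4.0, CropC=4.0, CropE=4.4
Best worst-case = 4.9 → CropA.

CropA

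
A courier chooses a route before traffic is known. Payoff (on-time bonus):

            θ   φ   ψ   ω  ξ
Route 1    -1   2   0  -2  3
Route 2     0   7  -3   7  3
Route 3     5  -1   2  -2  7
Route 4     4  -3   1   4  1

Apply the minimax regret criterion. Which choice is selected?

Column bests: θ=5, φ=7, ψ=2, ω=7, ξ=7.
Route 1 regrets: 6, 5, 2, 9, 4 → max 9
Route 2 regrets: 5, 0, 5, 0, 4 → max 5
Route 3 regrets: 0, 8, 0, 9, 0 → max 9
Route 4 regrets: 1, 10, 1, 3, 6 → max 10
Smallest max regret = 5 → Route 2.

Route 2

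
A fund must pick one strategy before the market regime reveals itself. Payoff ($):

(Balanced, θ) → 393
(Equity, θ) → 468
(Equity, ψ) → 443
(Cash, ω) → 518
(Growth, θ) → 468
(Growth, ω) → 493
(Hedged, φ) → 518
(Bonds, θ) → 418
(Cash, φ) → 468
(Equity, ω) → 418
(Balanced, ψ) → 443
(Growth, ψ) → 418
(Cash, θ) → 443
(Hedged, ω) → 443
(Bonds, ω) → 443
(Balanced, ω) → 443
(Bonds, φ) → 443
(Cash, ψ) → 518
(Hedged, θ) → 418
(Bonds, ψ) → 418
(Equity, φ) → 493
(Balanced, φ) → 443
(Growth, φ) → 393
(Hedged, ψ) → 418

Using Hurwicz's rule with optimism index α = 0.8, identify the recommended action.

Hedged: 0.8·518 + 0.2·418 = 498
Bonds: 0.8·443 + 0.2·418 = 438
Growth: 0.8·493 + 0.2·393 = 473
Balanced: 0.8·443 + 0.2·393 = 433
Cash: 0.8·518 + 0.2·443 = 503
Equity: 0.8·493 + 0.2·418 = 478
Highest Hurwicz score = 503 → Cash.

Cash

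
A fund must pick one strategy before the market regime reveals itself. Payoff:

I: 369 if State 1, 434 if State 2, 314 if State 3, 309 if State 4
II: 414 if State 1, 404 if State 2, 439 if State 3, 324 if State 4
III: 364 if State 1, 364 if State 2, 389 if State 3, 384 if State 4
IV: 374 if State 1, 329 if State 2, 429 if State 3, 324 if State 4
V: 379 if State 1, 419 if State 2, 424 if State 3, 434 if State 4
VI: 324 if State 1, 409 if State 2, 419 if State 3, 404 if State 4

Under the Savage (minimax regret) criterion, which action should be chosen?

V

Column bests: State 1=414, State 2=434, State 3=439, State 4=434.
I regrets: 45, 0, 125, 125 → max 125
II regrets: 0, 30, 0, 110 → max 110
III regrets: 50, 70, 50, 50 → max 70
IV regrets: 40, 105, 10, 110 → max 110
V regrets: 35, 15, 15, 0 → max 35
VI regrets: 90, 25, 20, 30 → max 90
Smallest max regret = 35 → V.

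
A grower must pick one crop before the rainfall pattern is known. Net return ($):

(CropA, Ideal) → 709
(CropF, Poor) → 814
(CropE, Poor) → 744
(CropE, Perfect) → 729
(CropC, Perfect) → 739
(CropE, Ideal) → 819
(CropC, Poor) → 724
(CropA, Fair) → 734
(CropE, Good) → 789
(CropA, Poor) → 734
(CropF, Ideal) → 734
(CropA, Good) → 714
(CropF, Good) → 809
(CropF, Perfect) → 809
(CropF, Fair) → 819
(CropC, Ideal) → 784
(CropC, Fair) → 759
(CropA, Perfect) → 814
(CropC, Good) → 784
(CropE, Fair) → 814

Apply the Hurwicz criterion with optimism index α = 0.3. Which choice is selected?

CropF: 0.3·819 + 0.7·734 = 759.5
CropC: 0.3·784 + 0.7·724 = 742
CropE: 0.3·819 + 0.7·729 = 756
CropA: 0.3·814 + 0.7·709 = 740.5
Highest Hurwicz score = 759.5 → CropF.

CropF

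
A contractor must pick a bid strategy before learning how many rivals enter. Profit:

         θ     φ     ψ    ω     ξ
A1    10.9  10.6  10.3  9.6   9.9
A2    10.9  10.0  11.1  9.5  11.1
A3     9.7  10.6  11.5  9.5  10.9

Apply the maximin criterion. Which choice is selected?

A1

Row minima: A1=9.6, A2=9.5, A3=9.5
Best worst-case = 9.6 → A1.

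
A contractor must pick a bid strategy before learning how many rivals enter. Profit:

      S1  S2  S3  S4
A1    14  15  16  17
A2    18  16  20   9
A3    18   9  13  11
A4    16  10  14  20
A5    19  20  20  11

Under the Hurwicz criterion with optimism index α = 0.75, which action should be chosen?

A1: 0.75·17 + 0.25·14 = 16.25
A2: 0.75·20 + 0.25·9 = 17.25
A3: 0.75·18 + 0.25·9 = 15.75
A4: 0.75·20 + 0.25·10 = 17.5
A5: 0.75·20 + 0.25·11 = 17.75
Highest Hurwicz score = 17.75 → A5.

A5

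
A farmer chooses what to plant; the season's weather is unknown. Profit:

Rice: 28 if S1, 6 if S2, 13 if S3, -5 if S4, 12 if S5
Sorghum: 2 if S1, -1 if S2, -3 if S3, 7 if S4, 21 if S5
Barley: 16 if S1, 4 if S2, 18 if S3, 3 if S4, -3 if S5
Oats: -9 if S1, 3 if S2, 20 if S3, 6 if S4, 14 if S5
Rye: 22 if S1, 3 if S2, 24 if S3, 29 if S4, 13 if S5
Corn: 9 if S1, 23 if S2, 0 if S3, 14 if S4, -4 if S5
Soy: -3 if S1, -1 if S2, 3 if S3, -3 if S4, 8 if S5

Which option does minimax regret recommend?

Rye

Column bests: S1=28, S2=23, S3=24, S4=29, S5=21.
Rice regrets: 0, 17, 11, 34, 9 → max 34
Sorghum regrets: 26, 24, 27, 22, 0 → max 27
Barley regrets: 12, 19, 6, 26, 24 → max 26
Oats regrets: 37, 20, 4, 23, 7 → max 37
Rye regrets: 6, 20, 0, 0, 8 → max 20
Corn regrets: 19, 0, 24, 15, 25 → max 25
Soy regrets: 31, 24, 21, 32, 13 → max 32
Smallest max regret = 20 → Rye.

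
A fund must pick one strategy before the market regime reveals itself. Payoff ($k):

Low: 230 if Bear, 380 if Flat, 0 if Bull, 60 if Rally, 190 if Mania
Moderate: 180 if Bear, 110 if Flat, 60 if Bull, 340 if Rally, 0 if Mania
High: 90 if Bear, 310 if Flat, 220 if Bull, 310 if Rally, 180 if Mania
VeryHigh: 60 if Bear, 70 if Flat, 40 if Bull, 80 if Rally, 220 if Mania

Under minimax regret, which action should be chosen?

Column bests: Bear=230, Flat=380, Bull=220, Rally=340, Mania=220.
Low regrets: 0, 0, 220, 280, 30 → max 280
Moderate regrets: 50, 270, 160, 0, 220 → max 270
High regrets: 140, 70, 0, 30, 40 → max 140
VeryHigh regrets: 170, 310, 180, 260, 0 → max 310
Smallest max regret = 140 → High.

High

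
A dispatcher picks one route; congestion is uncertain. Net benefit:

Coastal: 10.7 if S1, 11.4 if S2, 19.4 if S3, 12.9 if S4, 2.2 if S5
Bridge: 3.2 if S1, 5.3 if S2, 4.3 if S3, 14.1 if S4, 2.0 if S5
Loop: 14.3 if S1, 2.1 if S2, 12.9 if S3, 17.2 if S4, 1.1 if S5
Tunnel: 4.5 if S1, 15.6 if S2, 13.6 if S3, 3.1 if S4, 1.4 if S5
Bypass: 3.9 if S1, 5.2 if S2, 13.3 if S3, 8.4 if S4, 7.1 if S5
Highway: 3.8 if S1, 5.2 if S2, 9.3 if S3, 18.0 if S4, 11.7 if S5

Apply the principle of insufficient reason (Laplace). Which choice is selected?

Row averages: Coastal=11.32, Bridge=5.78, Loop=9.52, Tunnel=7.64, Bypass=7.58, Highway=9.6
Highest average = 11.32 → Coastal.

Coastal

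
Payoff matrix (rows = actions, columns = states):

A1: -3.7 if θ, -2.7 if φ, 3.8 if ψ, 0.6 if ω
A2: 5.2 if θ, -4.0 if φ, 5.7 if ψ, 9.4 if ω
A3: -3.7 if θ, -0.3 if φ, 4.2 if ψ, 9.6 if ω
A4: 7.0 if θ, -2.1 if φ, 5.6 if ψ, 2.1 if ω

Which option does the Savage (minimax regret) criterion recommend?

Column bests: θ=7.0, φ=-0.3, ψ=5.7, ω=9.6.
A1 regrets: 10.7, 2.4, 1.9, 9.0 → max 10.7
A2 regrets: 1.8, 3.7, 0.0, 0.2 → max 3.7
A3 regrets: 10.7, 0.0, 1.5, 0.0 → max 10.7
A4 regrets: 0.0, 1.8, 0.1, 7.5 → max 7.5
Smallest max regret = 3.7 → A2.

A2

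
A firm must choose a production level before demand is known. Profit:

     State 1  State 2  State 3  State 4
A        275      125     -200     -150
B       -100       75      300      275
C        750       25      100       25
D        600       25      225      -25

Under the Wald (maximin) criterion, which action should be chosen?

C

Row minima: A=-200, B=-100, C=25, D=-25
Best worst-case = 25 → C.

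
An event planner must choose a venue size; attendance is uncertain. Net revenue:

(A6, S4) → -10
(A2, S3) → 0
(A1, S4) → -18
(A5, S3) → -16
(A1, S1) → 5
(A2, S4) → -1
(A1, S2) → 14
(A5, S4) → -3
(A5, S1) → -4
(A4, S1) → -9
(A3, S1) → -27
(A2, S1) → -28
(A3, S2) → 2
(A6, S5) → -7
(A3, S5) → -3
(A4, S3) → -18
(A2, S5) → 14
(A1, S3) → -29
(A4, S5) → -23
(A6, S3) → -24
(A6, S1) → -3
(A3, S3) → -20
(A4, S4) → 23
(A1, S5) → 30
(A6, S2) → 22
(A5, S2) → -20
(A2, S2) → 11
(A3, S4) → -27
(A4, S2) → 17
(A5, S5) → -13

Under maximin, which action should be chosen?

A5

Row minima: A1=-29, A2=-28, A3=-27, A4=-23, A5=-20, A6=-24
Best worst-case = -20 → A5.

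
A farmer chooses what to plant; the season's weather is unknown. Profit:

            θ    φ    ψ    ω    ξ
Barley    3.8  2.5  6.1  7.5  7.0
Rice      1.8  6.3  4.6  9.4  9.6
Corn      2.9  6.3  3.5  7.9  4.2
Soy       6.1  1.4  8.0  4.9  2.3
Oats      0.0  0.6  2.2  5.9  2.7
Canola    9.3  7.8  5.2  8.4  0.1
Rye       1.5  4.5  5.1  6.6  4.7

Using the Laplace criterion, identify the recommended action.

Rice

Row averages: Barley=5.38, Rice=6.34, Corn=4.96, Soy=4.54, Oats=2.28, Canola=6.16, Rye=4.48
Highest average = 6.34 → Rice.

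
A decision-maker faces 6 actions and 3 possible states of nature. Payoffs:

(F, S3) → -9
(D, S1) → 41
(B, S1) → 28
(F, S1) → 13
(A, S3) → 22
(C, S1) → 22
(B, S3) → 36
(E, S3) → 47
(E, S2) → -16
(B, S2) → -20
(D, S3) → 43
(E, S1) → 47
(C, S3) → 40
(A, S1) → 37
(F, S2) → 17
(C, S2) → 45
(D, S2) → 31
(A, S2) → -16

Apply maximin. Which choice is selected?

Row minima: A=-16, B=-20, C=22, D=31, E=-16, F=-9
Best worst-case = 31 → D.

D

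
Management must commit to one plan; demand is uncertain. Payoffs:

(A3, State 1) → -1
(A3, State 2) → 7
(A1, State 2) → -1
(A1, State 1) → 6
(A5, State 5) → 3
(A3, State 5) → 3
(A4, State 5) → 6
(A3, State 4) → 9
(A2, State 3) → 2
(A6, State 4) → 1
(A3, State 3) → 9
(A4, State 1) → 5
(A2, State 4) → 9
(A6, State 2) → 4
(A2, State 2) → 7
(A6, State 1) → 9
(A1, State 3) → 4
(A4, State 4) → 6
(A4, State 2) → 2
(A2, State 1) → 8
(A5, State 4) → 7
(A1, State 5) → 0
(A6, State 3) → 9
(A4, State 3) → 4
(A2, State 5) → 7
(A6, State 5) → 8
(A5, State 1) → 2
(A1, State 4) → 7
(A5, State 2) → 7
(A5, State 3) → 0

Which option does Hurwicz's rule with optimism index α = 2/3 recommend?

A1: 2/3·7 + 1/3·(-1) = 13/3
A2: 2/3·9 + 1/3·2 = 20/3
A3: 2/3·9 + 1/3·(-1) = 17/3
A4: 2/3·6 + 1/3·2 = 14/3
A5: 2/3·7 + 1/3·0 = 14/3
A6: 2/3·9 + 1/3·1 = 19/3
Highest Hurwicz score = 20/3 → A2.

A2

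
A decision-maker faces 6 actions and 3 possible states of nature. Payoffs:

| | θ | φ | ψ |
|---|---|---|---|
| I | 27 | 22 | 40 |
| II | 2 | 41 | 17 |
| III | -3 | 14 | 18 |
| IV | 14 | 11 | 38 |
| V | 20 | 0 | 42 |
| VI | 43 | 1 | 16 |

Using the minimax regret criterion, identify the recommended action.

Column bests: θ=43, φ=41, ψ=42.
I regrets: 16, 19, 2 → max 19
II regrets: 41, 0, 25 → max 41
III regrets: 46, 27, 24 → max 46
IV regrets: 29, 30, 4 → max 30
V regrets: 23, 41, 0 → max 41
VI regrets: 0, 40, 26 → max 40
Smallest max regret = 19 → I.

I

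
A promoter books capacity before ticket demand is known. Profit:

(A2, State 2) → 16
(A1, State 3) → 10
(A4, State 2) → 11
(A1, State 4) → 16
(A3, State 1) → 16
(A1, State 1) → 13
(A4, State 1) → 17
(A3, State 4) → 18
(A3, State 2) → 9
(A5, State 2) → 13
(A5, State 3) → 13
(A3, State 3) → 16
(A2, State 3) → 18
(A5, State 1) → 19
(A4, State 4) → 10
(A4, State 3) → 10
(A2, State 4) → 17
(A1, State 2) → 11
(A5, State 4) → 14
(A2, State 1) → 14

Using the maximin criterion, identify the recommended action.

A2

Row minima: A1=10, A2=14, A3=9, A4=10, A5=13
Best worst-case = 14 → A2.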